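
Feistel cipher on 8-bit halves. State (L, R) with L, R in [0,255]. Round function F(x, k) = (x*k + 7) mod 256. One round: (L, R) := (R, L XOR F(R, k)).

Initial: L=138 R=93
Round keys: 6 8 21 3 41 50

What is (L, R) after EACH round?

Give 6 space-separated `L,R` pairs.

Answer: 93,191 191,162 162,238 238,115 115,156 156,12

Derivation:
Round 1 (k=6): L=93 R=191
Round 2 (k=8): L=191 R=162
Round 3 (k=21): L=162 R=238
Round 4 (k=3): L=238 R=115
Round 5 (k=41): L=115 R=156
Round 6 (k=50): L=156 R=12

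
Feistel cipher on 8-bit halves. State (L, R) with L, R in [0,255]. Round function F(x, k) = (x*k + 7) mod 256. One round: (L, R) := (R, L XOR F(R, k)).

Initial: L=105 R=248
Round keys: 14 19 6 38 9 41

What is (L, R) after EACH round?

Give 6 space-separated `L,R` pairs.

Answer: 248,254 254,25 25,99 99,160 160,196 196,203

Derivation:
Round 1 (k=14): L=248 R=254
Round 2 (k=19): L=254 R=25
Round 3 (k=6): L=25 R=99
Round 4 (k=38): L=99 R=160
Round 5 (k=9): L=160 R=196
Round 6 (k=41): L=196 R=203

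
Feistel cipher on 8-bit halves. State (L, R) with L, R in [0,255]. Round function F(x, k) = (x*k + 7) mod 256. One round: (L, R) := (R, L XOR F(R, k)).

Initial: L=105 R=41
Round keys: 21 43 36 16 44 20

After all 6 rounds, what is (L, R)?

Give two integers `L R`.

Answer: 201 67

Derivation:
Round 1 (k=21): L=41 R=13
Round 2 (k=43): L=13 R=31
Round 3 (k=36): L=31 R=110
Round 4 (k=16): L=110 R=248
Round 5 (k=44): L=248 R=201
Round 6 (k=20): L=201 R=67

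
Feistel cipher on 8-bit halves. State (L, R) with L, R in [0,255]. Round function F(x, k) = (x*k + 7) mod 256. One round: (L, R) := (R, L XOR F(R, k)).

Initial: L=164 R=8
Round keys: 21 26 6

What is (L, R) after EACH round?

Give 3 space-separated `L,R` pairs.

Answer: 8,11 11,45 45,30

Derivation:
Round 1 (k=21): L=8 R=11
Round 2 (k=26): L=11 R=45
Round 3 (k=6): L=45 R=30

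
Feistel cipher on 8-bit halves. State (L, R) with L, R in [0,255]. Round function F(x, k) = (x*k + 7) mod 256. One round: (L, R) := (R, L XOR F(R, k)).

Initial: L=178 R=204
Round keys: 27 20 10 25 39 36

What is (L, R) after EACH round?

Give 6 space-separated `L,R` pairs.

Round 1 (k=27): L=204 R=57
Round 2 (k=20): L=57 R=183
Round 3 (k=10): L=183 R=20
Round 4 (k=25): L=20 R=76
Round 5 (k=39): L=76 R=143
Round 6 (k=36): L=143 R=111

Answer: 204,57 57,183 183,20 20,76 76,143 143,111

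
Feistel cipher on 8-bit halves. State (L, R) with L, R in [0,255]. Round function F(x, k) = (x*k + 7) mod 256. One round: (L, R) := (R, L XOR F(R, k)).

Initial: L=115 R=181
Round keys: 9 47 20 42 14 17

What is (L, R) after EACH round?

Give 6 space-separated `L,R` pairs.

Answer: 181,23 23,245 245,60 60,42 42,111 111,76

Derivation:
Round 1 (k=9): L=181 R=23
Round 2 (k=47): L=23 R=245
Round 3 (k=20): L=245 R=60
Round 4 (k=42): L=60 R=42
Round 5 (k=14): L=42 R=111
Round 6 (k=17): L=111 R=76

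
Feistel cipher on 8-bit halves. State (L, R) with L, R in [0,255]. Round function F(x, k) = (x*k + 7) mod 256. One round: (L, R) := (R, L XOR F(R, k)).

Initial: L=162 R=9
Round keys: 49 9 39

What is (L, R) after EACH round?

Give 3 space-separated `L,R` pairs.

Answer: 9,98 98,112 112,117

Derivation:
Round 1 (k=49): L=9 R=98
Round 2 (k=9): L=98 R=112
Round 3 (k=39): L=112 R=117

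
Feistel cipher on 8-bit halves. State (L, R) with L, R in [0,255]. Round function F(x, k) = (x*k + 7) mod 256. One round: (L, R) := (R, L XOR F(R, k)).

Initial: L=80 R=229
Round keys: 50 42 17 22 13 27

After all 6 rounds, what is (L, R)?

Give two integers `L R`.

Answer: 216 216

Derivation:
Round 1 (k=50): L=229 R=145
Round 2 (k=42): L=145 R=52
Round 3 (k=17): L=52 R=234
Round 4 (k=22): L=234 R=23
Round 5 (k=13): L=23 R=216
Round 6 (k=27): L=216 R=216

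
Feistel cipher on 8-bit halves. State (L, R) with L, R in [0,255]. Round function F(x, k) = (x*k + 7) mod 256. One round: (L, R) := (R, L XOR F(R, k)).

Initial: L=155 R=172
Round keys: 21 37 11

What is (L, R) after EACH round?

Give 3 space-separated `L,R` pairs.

Answer: 172,184 184,51 51,128

Derivation:
Round 1 (k=21): L=172 R=184
Round 2 (k=37): L=184 R=51
Round 3 (k=11): L=51 R=128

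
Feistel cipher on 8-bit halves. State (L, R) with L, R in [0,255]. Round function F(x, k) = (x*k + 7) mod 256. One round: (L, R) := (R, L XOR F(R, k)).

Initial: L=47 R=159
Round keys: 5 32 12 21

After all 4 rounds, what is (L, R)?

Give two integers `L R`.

Answer: 170 193

Derivation:
Round 1 (k=5): L=159 R=13
Round 2 (k=32): L=13 R=56
Round 3 (k=12): L=56 R=170
Round 4 (k=21): L=170 R=193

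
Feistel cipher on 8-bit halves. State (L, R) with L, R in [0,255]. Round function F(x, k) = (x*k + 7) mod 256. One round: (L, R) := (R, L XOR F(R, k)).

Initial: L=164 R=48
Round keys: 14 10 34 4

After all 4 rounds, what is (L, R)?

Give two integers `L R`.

Answer: 210 90

Derivation:
Round 1 (k=14): L=48 R=3
Round 2 (k=10): L=3 R=21
Round 3 (k=34): L=21 R=210
Round 4 (k=4): L=210 R=90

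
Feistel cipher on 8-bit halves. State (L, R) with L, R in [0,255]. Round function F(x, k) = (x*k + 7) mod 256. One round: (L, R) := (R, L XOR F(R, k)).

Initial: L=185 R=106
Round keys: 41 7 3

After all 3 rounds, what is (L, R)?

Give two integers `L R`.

Round 1 (k=41): L=106 R=184
Round 2 (k=7): L=184 R=101
Round 3 (k=3): L=101 R=142

Answer: 101 142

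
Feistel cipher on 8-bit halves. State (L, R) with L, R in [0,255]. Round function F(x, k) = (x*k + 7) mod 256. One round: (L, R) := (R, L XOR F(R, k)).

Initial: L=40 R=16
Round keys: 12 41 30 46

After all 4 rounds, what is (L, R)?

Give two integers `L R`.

Answer: 228 161

Derivation:
Round 1 (k=12): L=16 R=239
Round 2 (k=41): L=239 R=94
Round 3 (k=30): L=94 R=228
Round 4 (k=46): L=228 R=161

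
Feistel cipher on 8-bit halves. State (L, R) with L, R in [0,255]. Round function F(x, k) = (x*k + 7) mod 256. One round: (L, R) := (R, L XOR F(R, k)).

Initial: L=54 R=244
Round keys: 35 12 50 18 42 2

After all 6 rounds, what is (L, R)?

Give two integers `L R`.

Answer: 55 165

Derivation:
Round 1 (k=35): L=244 R=85
Round 2 (k=12): L=85 R=247
Round 3 (k=50): L=247 R=16
Round 4 (k=18): L=16 R=208
Round 5 (k=42): L=208 R=55
Round 6 (k=2): L=55 R=165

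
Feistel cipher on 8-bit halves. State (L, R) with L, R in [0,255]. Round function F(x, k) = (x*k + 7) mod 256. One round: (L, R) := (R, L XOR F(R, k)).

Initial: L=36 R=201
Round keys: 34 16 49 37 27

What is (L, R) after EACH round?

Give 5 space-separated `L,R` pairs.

Round 1 (k=34): L=201 R=157
Round 2 (k=16): L=157 R=30
Round 3 (k=49): L=30 R=88
Round 4 (k=37): L=88 R=161
Round 5 (k=27): L=161 R=90

Answer: 201,157 157,30 30,88 88,161 161,90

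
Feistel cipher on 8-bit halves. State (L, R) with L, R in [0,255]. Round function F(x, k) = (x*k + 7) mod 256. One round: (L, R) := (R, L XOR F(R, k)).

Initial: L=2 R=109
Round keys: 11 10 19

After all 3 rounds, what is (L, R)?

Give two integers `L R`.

Round 1 (k=11): L=109 R=180
Round 2 (k=10): L=180 R=98
Round 3 (k=19): L=98 R=249

Answer: 98 249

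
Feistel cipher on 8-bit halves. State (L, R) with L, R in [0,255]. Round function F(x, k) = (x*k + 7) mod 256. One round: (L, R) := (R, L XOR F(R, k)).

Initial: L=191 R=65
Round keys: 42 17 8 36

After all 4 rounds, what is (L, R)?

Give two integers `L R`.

Round 1 (k=42): L=65 R=14
Round 2 (k=17): L=14 R=180
Round 3 (k=8): L=180 R=169
Round 4 (k=36): L=169 R=127

Answer: 169 127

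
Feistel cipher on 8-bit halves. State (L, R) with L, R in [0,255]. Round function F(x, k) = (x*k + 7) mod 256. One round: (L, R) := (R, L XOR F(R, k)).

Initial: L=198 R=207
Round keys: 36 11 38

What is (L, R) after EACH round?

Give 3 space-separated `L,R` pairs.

Answer: 207,229 229,17 17,104

Derivation:
Round 1 (k=36): L=207 R=229
Round 2 (k=11): L=229 R=17
Round 3 (k=38): L=17 R=104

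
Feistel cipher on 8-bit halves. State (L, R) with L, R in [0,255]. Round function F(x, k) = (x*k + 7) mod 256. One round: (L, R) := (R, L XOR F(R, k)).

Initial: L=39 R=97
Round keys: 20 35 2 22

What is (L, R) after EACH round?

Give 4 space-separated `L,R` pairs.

Answer: 97,188 188,218 218,7 7,123

Derivation:
Round 1 (k=20): L=97 R=188
Round 2 (k=35): L=188 R=218
Round 3 (k=2): L=218 R=7
Round 4 (k=22): L=7 R=123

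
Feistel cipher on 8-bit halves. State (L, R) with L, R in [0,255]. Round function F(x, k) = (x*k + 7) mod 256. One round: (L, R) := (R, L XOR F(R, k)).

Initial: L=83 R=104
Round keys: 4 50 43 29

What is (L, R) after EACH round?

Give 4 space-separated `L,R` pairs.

Answer: 104,244 244,199 199,128 128,64

Derivation:
Round 1 (k=4): L=104 R=244
Round 2 (k=50): L=244 R=199
Round 3 (k=43): L=199 R=128
Round 4 (k=29): L=128 R=64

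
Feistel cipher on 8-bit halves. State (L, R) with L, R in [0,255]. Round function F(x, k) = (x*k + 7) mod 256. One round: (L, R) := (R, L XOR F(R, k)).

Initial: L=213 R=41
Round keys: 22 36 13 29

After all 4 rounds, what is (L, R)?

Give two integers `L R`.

Round 1 (k=22): L=41 R=88
Round 2 (k=36): L=88 R=78
Round 3 (k=13): L=78 R=165
Round 4 (k=29): L=165 R=246

Answer: 165 246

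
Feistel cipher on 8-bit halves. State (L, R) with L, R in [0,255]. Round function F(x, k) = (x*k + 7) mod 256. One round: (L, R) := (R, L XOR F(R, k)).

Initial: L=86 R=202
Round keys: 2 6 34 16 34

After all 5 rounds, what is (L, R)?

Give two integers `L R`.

Answer: 152 223

Derivation:
Round 1 (k=2): L=202 R=205
Round 2 (k=6): L=205 R=31
Round 3 (k=34): L=31 R=232
Round 4 (k=16): L=232 R=152
Round 5 (k=34): L=152 R=223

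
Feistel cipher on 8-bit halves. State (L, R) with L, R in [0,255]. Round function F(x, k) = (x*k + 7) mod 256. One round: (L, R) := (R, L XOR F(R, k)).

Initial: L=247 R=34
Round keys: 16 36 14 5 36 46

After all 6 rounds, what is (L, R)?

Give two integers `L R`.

Round 1 (k=16): L=34 R=208
Round 2 (k=36): L=208 R=101
Round 3 (k=14): L=101 R=93
Round 4 (k=5): L=93 R=189
Round 5 (k=36): L=189 R=198
Round 6 (k=46): L=198 R=38

Answer: 198 38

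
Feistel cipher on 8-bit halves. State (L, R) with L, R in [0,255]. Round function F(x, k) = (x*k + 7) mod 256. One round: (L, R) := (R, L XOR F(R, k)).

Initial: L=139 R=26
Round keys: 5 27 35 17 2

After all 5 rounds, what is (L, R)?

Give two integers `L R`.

Round 1 (k=5): L=26 R=2
Round 2 (k=27): L=2 R=39
Round 3 (k=35): L=39 R=94
Round 4 (k=17): L=94 R=98
Round 5 (k=2): L=98 R=149

Answer: 98 149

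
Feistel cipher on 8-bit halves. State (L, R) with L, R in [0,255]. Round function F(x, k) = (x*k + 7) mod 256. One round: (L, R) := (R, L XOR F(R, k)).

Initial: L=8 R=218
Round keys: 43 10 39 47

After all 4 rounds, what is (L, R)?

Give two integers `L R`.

Answer: 65 229

Derivation:
Round 1 (k=43): L=218 R=173
Round 2 (k=10): L=173 R=19
Round 3 (k=39): L=19 R=65
Round 4 (k=47): L=65 R=229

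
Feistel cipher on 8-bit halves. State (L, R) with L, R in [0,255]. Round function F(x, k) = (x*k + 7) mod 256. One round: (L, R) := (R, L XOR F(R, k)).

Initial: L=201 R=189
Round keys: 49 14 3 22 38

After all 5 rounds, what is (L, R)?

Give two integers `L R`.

Answer: 163 227

Derivation:
Round 1 (k=49): L=189 R=253
Round 2 (k=14): L=253 R=96
Round 3 (k=3): L=96 R=218
Round 4 (k=22): L=218 R=163
Round 5 (k=38): L=163 R=227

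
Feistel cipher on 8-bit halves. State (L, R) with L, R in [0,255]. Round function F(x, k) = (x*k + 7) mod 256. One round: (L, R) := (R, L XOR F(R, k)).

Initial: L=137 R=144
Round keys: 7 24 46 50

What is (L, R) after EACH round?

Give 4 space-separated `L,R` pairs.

Round 1 (k=7): L=144 R=126
Round 2 (k=24): L=126 R=71
Round 3 (k=46): L=71 R=183
Round 4 (k=50): L=183 R=130

Answer: 144,126 126,71 71,183 183,130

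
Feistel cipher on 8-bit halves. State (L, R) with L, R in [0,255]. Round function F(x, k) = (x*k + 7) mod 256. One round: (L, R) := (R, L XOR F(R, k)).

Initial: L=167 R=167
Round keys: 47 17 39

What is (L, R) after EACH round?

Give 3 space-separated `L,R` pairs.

Answer: 167,23 23,41 41,81

Derivation:
Round 1 (k=47): L=167 R=23
Round 2 (k=17): L=23 R=41
Round 3 (k=39): L=41 R=81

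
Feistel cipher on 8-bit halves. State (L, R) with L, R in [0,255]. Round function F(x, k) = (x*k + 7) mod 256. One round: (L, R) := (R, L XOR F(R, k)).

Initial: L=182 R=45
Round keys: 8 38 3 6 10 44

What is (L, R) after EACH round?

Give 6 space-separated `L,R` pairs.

Answer: 45,217 217,16 16,238 238,139 139,155 155,32

Derivation:
Round 1 (k=8): L=45 R=217
Round 2 (k=38): L=217 R=16
Round 3 (k=3): L=16 R=238
Round 4 (k=6): L=238 R=139
Round 5 (k=10): L=139 R=155
Round 6 (k=44): L=155 R=32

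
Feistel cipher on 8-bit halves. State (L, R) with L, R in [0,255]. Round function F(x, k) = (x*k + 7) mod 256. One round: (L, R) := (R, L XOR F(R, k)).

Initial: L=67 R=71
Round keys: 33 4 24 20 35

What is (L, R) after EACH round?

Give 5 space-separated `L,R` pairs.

Round 1 (k=33): L=71 R=109
Round 2 (k=4): L=109 R=252
Round 3 (k=24): L=252 R=202
Round 4 (k=20): L=202 R=51
Round 5 (k=35): L=51 R=202

Answer: 71,109 109,252 252,202 202,51 51,202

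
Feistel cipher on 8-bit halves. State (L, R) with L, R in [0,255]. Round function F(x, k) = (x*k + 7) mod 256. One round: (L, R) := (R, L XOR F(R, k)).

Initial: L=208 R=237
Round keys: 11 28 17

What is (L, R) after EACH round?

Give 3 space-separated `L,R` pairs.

Round 1 (k=11): L=237 R=230
Round 2 (k=28): L=230 R=194
Round 3 (k=17): L=194 R=15

Answer: 237,230 230,194 194,15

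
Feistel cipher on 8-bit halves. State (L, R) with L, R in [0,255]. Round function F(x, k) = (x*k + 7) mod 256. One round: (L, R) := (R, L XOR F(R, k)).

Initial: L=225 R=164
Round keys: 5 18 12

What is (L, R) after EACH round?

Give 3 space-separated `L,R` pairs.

Answer: 164,218 218,255 255,33

Derivation:
Round 1 (k=5): L=164 R=218
Round 2 (k=18): L=218 R=255
Round 3 (k=12): L=255 R=33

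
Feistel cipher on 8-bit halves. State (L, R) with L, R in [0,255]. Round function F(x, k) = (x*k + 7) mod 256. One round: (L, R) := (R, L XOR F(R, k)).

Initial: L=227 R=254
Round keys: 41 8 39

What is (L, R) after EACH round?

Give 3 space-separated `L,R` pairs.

Round 1 (k=41): L=254 R=86
Round 2 (k=8): L=86 R=73
Round 3 (k=39): L=73 R=112

Answer: 254,86 86,73 73,112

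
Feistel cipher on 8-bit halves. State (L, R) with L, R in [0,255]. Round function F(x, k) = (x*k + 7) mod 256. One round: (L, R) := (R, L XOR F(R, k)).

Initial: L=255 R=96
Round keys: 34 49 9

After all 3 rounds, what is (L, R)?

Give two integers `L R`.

Answer: 223 230

Derivation:
Round 1 (k=34): L=96 R=56
Round 2 (k=49): L=56 R=223
Round 3 (k=9): L=223 R=230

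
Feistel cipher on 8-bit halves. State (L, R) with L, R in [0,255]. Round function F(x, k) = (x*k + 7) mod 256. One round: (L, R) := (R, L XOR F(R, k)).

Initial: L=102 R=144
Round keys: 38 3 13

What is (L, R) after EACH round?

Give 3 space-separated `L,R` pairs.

Round 1 (k=38): L=144 R=1
Round 2 (k=3): L=1 R=154
Round 3 (k=13): L=154 R=216

Answer: 144,1 1,154 154,216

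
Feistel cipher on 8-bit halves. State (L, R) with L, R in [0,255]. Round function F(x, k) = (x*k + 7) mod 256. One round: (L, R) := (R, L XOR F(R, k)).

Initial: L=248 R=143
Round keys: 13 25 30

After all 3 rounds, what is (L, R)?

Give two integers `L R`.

Round 1 (k=13): L=143 R=178
Round 2 (k=25): L=178 R=230
Round 3 (k=30): L=230 R=73

Answer: 230 73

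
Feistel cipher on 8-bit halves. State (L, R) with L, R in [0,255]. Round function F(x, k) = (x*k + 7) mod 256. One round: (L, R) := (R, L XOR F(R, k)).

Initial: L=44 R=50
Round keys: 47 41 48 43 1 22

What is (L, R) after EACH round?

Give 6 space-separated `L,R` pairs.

Answer: 50,25 25,58 58,254 254,139 139,108 108,196

Derivation:
Round 1 (k=47): L=50 R=25
Round 2 (k=41): L=25 R=58
Round 3 (k=48): L=58 R=254
Round 4 (k=43): L=254 R=139
Round 5 (k=1): L=139 R=108
Round 6 (k=22): L=108 R=196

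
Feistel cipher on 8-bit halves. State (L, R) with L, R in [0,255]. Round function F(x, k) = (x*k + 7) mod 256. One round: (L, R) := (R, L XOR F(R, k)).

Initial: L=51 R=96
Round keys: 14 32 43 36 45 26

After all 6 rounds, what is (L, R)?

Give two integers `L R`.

Round 1 (k=14): L=96 R=116
Round 2 (k=32): L=116 R=231
Round 3 (k=43): L=231 R=160
Round 4 (k=36): L=160 R=96
Round 5 (k=45): L=96 R=71
Round 6 (k=26): L=71 R=93

Answer: 71 93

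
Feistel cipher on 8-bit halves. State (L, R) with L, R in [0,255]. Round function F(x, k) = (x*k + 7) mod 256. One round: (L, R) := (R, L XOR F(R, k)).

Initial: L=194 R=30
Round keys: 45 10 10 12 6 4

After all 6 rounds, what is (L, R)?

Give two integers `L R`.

Round 1 (k=45): L=30 R=143
Round 2 (k=10): L=143 R=131
Round 3 (k=10): L=131 R=170
Round 4 (k=12): L=170 R=124
Round 5 (k=6): L=124 R=69
Round 6 (k=4): L=69 R=103

Answer: 69 103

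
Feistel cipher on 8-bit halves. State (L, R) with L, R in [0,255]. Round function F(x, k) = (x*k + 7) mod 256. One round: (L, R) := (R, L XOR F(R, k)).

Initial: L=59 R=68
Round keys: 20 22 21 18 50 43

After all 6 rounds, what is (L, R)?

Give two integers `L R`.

Round 1 (k=20): L=68 R=108
Round 2 (k=22): L=108 R=11
Round 3 (k=21): L=11 R=130
Round 4 (k=18): L=130 R=32
Round 5 (k=50): L=32 R=197
Round 6 (k=43): L=197 R=62

Answer: 197 62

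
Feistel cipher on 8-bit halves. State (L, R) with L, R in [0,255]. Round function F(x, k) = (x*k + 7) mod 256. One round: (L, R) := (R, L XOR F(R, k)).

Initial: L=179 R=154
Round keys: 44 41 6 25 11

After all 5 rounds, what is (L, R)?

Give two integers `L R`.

Answer: 249 139

Derivation:
Round 1 (k=44): L=154 R=204
Round 2 (k=41): L=204 R=41
Round 3 (k=6): L=41 R=49
Round 4 (k=25): L=49 R=249
Round 5 (k=11): L=249 R=139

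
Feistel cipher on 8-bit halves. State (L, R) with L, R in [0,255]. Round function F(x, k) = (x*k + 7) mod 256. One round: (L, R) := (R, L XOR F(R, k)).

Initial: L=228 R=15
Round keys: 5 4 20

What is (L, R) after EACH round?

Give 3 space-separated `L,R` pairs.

Round 1 (k=5): L=15 R=182
Round 2 (k=4): L=182 R=208
Round 3 (k=20): L=208 R=241

Answer: 15,182 182,208 208,241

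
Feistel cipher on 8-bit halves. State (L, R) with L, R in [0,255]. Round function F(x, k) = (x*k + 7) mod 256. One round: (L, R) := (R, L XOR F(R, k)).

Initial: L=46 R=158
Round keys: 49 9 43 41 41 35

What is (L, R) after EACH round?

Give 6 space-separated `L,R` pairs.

Answer: 158,107 107,84 84,72 72,219 219,82 82,230

Derivation:
Round 1 (k=49): L=158 R=107
Round 2 (k=9): L=107 R=84
Round 3 (k=43): L=84 R=72
Round 4 (k=41): L=72 R=219
Round 5 (k=41): L=219 R=82
Round 6 (k=35): L=82 R=230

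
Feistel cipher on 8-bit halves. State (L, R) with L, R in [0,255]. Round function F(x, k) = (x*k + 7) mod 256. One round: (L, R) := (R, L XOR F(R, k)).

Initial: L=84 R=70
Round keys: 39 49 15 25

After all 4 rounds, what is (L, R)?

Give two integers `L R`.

Round 1 (k=39): L=70 R=229
Round 2 (k=49): L=229 R=154
Round 3 (k=15): L=154 R=232
Round 4 (k=25): L=232 R=53

Answer: 232 53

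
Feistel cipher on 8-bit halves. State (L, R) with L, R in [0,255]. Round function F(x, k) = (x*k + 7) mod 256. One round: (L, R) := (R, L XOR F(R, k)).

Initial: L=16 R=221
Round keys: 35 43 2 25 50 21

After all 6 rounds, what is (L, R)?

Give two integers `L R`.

Round 1 (k=35): L=221 R=46
Round 2 (k=43): L=46 R=28
Round 3 (k=2): L=28 R=17
Round 4 (k=25): L=17 R=172
Round 5 (k=50): L=172 R=142
Round 6 (k=21): L=142 R=1

Answer: 142 1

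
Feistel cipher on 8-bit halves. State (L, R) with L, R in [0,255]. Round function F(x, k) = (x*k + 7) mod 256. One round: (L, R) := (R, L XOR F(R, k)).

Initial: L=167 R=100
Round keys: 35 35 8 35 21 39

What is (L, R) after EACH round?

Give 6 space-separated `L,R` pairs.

Answer: 100,20 20,167 167,43 43,79 79,169 169,137

Derivation:
Round 1 (k=35): L=100 R=20
Round 2 (k=35): L=20 R=167
Round 3 (k=8): L=167 R=43
Round 4 (k=35): L=43 R=79
Round 5 (k=21): L=79 R=169
Round 6 (k=39): L=169 R=137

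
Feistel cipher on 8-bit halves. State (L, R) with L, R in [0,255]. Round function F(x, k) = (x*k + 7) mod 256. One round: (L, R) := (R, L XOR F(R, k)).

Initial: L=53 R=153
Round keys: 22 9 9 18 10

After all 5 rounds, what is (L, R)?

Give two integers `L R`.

Answer: 103 104

Derivation:
Round 1 (k=22): L=153 R=24
Round 2 (k=9): L=24 R=70
Round 3 (k=9): L=70 R=101
Round 4 (k=18): L=101 R=103
Round 5 (k=10): L=103 R=104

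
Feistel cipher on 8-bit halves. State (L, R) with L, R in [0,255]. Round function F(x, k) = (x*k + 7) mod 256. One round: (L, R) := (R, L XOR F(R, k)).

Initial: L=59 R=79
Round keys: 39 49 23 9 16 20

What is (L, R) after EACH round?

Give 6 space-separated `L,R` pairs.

Round 1 (k=39): L=79 R=43
Round 2 (k=49): L=43 R=13
Round 3 (k=23): L=13 R=25
Round 4 (k=9): L=25 R=229
Round 5 (k=16): L=229 R=78
Round 6 (k=20): L=78 R=250

Answer: 79,43 43,13 13,25 25,229 229,78 78,250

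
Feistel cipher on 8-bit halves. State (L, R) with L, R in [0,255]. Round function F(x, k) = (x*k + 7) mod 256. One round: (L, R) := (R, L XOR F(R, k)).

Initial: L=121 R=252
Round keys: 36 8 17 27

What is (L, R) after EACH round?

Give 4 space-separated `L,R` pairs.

Answer: 252,14 14,139 139,76 76,128

Derivation:
Round 1 (k=36): L=252 R=14
Round 2 (k=8): L=14 R=139
Round 3 (k=17): L=139 R=76
Round 4 (k=27): L=76 R=128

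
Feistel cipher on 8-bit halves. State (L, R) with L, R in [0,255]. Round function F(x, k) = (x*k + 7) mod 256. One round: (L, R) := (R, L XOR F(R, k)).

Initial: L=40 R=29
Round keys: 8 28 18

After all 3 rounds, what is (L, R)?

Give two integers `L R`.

Round 1 (k=8): L=29 R=199
Round 2 (k=28): L=199 R=214
Round 3 (k=18): L=214 R=212

Answer: 214 212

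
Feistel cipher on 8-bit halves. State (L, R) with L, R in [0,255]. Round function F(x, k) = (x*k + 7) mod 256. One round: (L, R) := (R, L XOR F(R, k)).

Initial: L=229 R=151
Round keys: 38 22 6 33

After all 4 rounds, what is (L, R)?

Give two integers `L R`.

Answer: 99 226

Derivation:
Round 1 (k=38): L=151 R=148
Round 2 (k=22): L=148 R=40
Round 3 (k=6): L=40 R=99
Round 4 (k=33): L=99 R=226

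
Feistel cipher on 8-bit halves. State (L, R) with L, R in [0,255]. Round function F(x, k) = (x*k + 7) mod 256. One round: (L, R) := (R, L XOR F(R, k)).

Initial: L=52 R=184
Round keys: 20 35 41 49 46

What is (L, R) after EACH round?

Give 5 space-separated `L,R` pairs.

Answer: 184,83 83,216 216,204 204,203 203,77

Derivation:
Round 1 (k=20): L=184 R=83
Round 2 (k=35): L=83 R=216
Round 3 (k=41): L=216 R=204
Round 4 (k=49): L=204 R=203
Round 5 (k=46): L=203 R=77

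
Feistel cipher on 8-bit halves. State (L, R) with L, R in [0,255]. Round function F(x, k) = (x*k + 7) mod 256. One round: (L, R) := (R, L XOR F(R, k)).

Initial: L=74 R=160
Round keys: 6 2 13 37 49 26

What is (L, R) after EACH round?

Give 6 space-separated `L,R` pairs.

Answer: 160,141 141,129 129,25 25,37 37,5 5,172

Derivation:
Round 1 (k=6): L=160 R=141
Round 2 (k=2): L=141 R=129
Round 3 (k=13): L=129 R=25
Round 4 (k=37): L=25 R=37
Round 5 (k=49): L=37 R=5
Round 6 (k=26): L=5 R=172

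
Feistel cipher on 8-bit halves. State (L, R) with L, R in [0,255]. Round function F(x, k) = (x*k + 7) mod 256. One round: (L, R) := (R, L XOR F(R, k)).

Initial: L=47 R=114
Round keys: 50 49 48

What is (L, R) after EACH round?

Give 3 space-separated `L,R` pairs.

Round 1 (k=50): L=114 R=100
Round 2 (k=49): L=100 R=89
Round 3 (k=48): L=89 R=211

Answer: 114,100 100,89 89,211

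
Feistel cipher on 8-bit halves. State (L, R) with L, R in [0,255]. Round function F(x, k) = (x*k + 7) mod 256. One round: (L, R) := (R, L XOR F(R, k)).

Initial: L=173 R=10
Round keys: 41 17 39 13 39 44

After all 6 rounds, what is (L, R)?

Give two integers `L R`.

Answer: 157 131

Derivation:
Round 1 (k=41): L=10 R=12
Round 2 (k=17): L=12 R=217
Round 3 (k=39): L=217 R=26
Round 4 (k=13): L=26 R=128
Round 5 (k=39): L=128 R=157
Round 6 (k=44): L=157 R=131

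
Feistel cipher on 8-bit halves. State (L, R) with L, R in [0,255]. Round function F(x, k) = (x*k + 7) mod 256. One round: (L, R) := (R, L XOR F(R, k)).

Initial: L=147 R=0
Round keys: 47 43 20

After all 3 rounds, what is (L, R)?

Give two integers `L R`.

Round 1 (k=47): L=0 R=148
Round 2 (k=43): L=148 R=227
Round 3 (k=20): L=227 R=87

Answer: 227 87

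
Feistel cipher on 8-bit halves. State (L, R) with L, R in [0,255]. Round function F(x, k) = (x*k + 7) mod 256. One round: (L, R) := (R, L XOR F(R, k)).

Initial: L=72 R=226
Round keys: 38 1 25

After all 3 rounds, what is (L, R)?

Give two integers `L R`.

Round 1 (k=38): L=226 R=219
Round 2 (k=1): L=219 R=0
Round 3 (k=25): L=0 R=220

Answer: 0 220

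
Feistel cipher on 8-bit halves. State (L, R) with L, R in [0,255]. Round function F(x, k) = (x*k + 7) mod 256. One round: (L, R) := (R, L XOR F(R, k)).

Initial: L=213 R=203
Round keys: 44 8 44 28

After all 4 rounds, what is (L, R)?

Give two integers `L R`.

Round 1 (k=44): L=203 R=62
Round 2 (k=8): L=62 R=60
Round 3 (k=44): L=60 R=105
Round 4 (k=28): L=105 R=191

Answer: 105 191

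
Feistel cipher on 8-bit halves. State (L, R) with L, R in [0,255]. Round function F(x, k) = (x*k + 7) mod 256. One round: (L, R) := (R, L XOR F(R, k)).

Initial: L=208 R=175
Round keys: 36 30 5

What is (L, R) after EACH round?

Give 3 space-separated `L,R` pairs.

Round 1 (k=36): L=175 R=115
Round 2 (k=30): L=115 R=46
Round 3 (k=5): L=46 R=158

Answer: 175,115 115,46 46,158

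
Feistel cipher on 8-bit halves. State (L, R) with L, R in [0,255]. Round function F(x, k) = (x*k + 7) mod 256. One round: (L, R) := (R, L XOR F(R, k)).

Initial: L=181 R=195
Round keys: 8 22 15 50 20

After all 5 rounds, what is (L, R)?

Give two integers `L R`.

Round 1 (k=8): L=195 R=170
Round 2 (k=22): L=170 R=96
Round 3 (k=15): L=96 R=13
Round 4 (k=50): L=13 R=241
Round 5 (k=20): L=241 R=214

Answer: 241 214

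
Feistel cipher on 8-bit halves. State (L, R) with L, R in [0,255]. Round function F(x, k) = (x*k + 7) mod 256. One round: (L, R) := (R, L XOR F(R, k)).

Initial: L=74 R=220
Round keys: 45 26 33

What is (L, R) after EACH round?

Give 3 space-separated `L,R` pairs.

Answer: 220,249 249,141 141,205

Derivation:
Round 1 (k=45): L=220 R=249
Round 2 (k=26): L=249 R=141
Round 3 (k=33): L=141 R=205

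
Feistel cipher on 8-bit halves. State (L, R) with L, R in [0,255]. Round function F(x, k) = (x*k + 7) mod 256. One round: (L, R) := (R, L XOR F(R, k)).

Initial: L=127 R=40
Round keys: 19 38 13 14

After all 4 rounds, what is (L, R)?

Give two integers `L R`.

Round 1 (k=19): L=40 R=128
Round 2 (k=38): L=128 R=47
Round 3 (k=13): L=47 R=234
Round 4 (k=14): L=234 R=252

Answer: 234 252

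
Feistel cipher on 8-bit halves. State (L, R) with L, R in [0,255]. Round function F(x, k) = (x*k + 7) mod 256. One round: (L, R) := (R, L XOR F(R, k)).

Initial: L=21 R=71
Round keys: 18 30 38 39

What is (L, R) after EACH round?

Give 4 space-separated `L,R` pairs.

Answer: 71,16 16,160 160,215 215,104

Derivation:
Round 1 (k=18): L=71 R=16
Round 2 (k=30): L=16 R=160
Round 3 (k=38): L=160 R=215
Round 4 (k=39): L=215 R=104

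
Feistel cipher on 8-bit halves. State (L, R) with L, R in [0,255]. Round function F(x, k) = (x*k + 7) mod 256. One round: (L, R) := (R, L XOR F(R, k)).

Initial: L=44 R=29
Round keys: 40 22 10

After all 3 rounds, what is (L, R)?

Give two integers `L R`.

Round 1 (k=40): L=29 R=163
Round 2 (k=22): L=163 R=20
Round 3 (k=10): L=20 R=108

Answer: 20 108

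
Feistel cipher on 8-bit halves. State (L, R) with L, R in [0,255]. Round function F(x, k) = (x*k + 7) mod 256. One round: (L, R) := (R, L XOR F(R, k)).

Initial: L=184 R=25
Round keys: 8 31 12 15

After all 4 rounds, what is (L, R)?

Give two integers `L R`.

Answer: 132 170

Derivation:
Round 1 (k=8): L=25 R=119
Round 2 (k=31): L=119 R=105
Round 3 (k=12): L=105 R=132
Round 4 (k=15): L=132 R=170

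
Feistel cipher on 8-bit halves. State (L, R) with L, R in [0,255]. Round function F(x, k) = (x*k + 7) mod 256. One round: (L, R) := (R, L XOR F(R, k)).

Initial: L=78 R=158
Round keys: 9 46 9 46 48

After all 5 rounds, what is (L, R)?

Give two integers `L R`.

Round 1 (k=9): L=158 R=219
Round 2 (k=46): L=219 R=255
Round 3 (k=9): L=255 R=37
Round 4 (k=46): L=37 R=82
Round 5 (k=48): L=82 R=66

Answer: 82 66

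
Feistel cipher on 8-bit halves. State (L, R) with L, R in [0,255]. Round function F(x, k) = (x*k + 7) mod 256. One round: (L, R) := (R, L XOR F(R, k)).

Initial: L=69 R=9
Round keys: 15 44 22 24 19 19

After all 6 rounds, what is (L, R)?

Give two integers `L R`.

Answer: 254 68

Derivation:
Round 1 (k=15): L=9 R=203
Round 2 (k=44): L=203 R=226
Round 3 (k=22): L=226 R=184
Round 4 (k=24): L=184 R=165
Round 5 (k=19): L=165 R=254
Round 6 (k=19): L=254 R=68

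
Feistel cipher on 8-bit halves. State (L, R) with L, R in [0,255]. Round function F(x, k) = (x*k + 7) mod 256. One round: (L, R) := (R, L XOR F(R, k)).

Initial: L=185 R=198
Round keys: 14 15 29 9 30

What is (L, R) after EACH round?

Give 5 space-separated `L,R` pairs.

Answer: 198,98 98,3 3,60 60,32 32,251

Derivation:
Round 1 (k=14): L=198 R=98
Round 2 (k=15): L=98 R=3
Round 3 (k=29): L=3 R=60
Round 4 (k=9): L=60 R=32
Round 5 (k=30): L=32 R=251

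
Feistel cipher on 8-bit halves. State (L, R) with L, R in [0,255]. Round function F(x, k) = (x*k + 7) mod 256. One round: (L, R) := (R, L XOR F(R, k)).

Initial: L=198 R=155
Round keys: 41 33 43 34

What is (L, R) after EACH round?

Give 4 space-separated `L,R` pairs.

Round 1 (k=41): L=155 R=28
Round 2 (k=33): L=28 R=56
Round 3 (k=43): L=56 R=115
Round 4 (k=34): L=115 R=117

Answer: 155,28 28,56 56,115 115,117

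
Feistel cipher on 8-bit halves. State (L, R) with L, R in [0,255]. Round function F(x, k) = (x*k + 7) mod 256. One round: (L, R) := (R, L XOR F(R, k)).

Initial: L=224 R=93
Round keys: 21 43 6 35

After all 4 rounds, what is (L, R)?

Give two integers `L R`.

Round 1 (k=21): L=93 R=72
Round 2 (k=43): L=72 R=66
Round 3 (k=6): L=66 R=219
Round 4 (k=35): L=219 R=186

Answer: 219 186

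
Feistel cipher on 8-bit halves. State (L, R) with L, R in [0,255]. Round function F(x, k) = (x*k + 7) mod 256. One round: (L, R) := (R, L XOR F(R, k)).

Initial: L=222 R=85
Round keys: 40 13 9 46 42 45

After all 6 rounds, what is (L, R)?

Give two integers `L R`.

Answer: 190 201

Derivation:
Round 1 (k=40): L=85 R=145
Round 2 (k=13): L=145 R=49
Round 3 (k=9): L=49 R=81
Round 4 (k=46): L=81 R=164
Round 5 (k=42): L=164 R=190
Round 6 (k=45): L=190 R=201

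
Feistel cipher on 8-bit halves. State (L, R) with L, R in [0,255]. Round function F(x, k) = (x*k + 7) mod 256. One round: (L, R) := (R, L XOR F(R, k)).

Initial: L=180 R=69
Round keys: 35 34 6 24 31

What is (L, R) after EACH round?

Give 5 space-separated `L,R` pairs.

Answer: 69,194 194,142 142,153 153,209 209,207

Derivation:
Round 1 (k=35): L=69 R=194
Round 2 (k=34): L=194 R=142
Round 3 (k=6): L=142 R=153
Round 4 (k=24): L=153 R=209
Round 5 (k=31): L=209 R=207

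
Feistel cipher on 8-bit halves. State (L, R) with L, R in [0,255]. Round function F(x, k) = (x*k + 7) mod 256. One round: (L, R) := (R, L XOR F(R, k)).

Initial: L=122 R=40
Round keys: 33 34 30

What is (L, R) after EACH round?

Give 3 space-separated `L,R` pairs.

Answer: 40,85 85,121 121,96

Derivation:
Round 1 (k=33): L=40 R=85
Round 2 (k=34): L=85 R=121
Round 3 (k=30): L=121 R=96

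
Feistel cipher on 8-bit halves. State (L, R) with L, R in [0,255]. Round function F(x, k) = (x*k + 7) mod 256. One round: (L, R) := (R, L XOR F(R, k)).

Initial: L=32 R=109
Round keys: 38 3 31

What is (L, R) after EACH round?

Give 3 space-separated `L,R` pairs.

Answer: 109,21 21,43 43,41

Derivation:
Round 1 (k=38): L=109 R=21
Round 2 (k=3): L=21 R=43
Round 3 (k=31): L=43 R=41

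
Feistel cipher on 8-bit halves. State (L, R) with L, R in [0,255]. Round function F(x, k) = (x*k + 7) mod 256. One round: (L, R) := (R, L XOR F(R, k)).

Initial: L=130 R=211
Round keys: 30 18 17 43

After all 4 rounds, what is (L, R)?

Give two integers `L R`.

Answer: 22 215

Derivation:
Round 1 (k=30): L=211 R=67
Round 2 (k=18): L=67 R=110
Round 3 (k=17): L=110 R=22
Round 4 (k=43): L=22 R=215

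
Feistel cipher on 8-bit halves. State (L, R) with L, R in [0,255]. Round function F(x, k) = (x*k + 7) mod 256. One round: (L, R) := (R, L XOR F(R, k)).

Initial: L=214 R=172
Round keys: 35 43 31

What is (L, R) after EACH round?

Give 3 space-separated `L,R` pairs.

Round 1 (k=35): L=172 R=93
Round 2 (k=43): L=93 R=10
Round 3 (k=31): L=10 R=96

Answer: 172,93 93,10 10,96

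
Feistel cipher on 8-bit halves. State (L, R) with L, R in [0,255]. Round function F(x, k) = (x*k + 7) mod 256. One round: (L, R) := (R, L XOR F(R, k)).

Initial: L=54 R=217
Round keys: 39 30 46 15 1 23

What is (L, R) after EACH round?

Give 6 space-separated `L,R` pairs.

Round 1 (k=39): L=217 R=32
Round 2 (k=30): L=32 R=30
Round 3 (k=46): L=30 R=75
Round 4 (k=15): L=75 R=114
Round 5 (k=1): L=114 R=50
Round 6 (k=23): L=50 R=247

Answer: 217,32 32,30 30,75 75,114 114,50 50,247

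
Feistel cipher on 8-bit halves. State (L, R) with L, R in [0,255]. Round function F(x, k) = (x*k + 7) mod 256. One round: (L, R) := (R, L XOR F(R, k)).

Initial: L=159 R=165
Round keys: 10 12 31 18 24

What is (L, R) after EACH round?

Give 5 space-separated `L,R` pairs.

Round 1 (k=10): L=165 R=230
Round 2 (k=12): L=230 R=106
Round 3 (k=31): L=106 R=59
Round 4 (k=18): L=59 R=71
Round 5 (k=24): L=71 R=148

Answer: 165,230 230,106 106,59 59,71 71,148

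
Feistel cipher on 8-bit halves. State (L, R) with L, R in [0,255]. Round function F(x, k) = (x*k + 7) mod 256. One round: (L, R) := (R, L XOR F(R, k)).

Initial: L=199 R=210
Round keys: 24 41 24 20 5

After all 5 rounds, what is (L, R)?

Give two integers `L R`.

Round 1 (k=24): L=210 R=112
Round 2 (k=41): L=112 R=37
Round 3 (k=24): L=37 R=15
Round 4 (k=20): L=15 R=22
Round 5 (k=5): L=22 R=122

Answer: 22 122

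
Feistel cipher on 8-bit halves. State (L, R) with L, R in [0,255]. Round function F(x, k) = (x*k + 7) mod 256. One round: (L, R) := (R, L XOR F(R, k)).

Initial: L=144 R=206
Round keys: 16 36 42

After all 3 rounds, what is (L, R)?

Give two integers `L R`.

Answer: 13 94

Derivation:
Round 1 (k=16): L=206 R=119
Round 2 (k=36): L=119 R=13
Round 3 (k=42): L=13 R=94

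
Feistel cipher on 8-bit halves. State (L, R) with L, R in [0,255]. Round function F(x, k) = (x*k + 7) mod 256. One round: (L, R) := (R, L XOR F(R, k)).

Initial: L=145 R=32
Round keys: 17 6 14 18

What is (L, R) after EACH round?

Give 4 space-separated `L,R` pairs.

Round 1 (k=17): L=32 R=182
Round 2 (k=6): L=182 R=107
Round 3 (k=14): L=107 R=87
Round 4 (k=18): L=87 R=78

Answer: 32,182 182,107 107,87 87,78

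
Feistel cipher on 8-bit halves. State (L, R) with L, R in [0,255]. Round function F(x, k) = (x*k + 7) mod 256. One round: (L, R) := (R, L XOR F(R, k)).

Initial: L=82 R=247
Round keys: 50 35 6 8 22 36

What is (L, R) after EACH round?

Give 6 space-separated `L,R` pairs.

Answer: 247,23 23,219 219,62 62,44 44,241 241,199

Derivation:
Round 1 (k=50): L=247 R=23
Round 2 (k=35): L=23 R=219
Round 3 (k=6): L=219 R=62
Round 4 (k=8): L=62 R=44
Round 5 (k=22): L=44 R=241
Round 6 (k=36): L=241 R=199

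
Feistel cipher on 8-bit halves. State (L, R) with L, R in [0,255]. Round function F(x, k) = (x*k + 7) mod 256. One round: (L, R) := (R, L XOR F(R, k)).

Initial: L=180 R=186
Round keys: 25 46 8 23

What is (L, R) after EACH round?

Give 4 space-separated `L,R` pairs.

Round 1 (k=25): L=186 R=133
Round 2 (k=46): L=133 R=87
Round 3 (k=8): L=87 R=58
Round 4 (k=23): L=58 R=106

Answer: 186,133 133,87 87,58 58,106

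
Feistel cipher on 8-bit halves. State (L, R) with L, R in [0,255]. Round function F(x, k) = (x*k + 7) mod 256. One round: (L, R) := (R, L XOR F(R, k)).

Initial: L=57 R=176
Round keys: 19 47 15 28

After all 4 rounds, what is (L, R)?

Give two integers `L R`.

Answer: 224 78

Derivation:
Round 1 (k=19): L=176 R=46
Round 2 (k=47): L=46 R=201
Round 3 (k=15): L=201 R=224
Round 4 (k=28): L=224 R=78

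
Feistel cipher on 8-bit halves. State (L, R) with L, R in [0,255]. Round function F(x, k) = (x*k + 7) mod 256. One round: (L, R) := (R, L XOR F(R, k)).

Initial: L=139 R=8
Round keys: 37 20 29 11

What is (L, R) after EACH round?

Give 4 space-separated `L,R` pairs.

Answer: 8,164 164,223 223,238 238,158

Derivation:
Round 1 (k=37): L=8 R=164
Round 2 (k=20): L=164 R=223
Round 3 (k=29): L=223 R=238
Round 4 (k=11): L=238 R=158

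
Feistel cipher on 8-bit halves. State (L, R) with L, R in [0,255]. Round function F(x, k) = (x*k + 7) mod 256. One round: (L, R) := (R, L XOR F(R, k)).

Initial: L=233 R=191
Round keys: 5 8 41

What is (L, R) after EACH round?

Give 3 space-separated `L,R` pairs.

Answer: 191,43 43,224 224,204

Derivation:
Round 1 (k=5): L=191 R=43
Round 2 (k=8): L=43 R=224
Round 3 (k=41): L=224 R=204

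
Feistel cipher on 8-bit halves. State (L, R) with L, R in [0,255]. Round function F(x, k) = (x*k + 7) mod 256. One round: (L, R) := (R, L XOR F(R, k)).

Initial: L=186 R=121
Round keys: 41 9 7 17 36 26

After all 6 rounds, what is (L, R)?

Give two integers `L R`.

Round 1 (k=41): L=121 R=210
Round 2 (k=9): L=210 R=16
Round 3 (k=7): L=16 R=165
Round 4 (k=17): L=165 R=236
Round 5 (k=36): L=236 R=146
Round 6 (k=26): L=146 R=55

Answer: 146 55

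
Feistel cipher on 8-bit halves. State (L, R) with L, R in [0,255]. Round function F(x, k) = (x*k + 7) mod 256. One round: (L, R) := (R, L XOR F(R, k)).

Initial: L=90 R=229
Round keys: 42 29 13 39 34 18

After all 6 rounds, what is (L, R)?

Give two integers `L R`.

Round 1 (k=42): L=229 R=195
Round 2 (k=29): L=195 R=251
Round 3 (k=13): L=251 R=5
Round 4 (k=39): L=5 R=49
Round 5 (k=34): L=49 R=140
Round 6 (k=18): L=140 R=238

Answer: 140 238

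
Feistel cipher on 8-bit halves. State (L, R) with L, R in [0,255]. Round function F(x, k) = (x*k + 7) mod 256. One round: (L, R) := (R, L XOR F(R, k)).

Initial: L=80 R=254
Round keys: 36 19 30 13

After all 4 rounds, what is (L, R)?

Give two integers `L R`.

Round 1 (k=36): L=254 R=239
Round 2 (k=19): L=239 R=58
Round 3 (k=30): L=58 R=60
Round 4 (k=13): L=60 R=41

Answer: 60 41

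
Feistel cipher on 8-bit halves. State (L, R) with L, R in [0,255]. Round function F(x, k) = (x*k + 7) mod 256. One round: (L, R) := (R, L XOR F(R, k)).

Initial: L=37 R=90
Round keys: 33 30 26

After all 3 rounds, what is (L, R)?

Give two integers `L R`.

Round 1 (k=33): L=90 R=132
Round 2 (k=30): L=132 R=37
Round 3 (k=26): L=37 R=77

Answer: 37 77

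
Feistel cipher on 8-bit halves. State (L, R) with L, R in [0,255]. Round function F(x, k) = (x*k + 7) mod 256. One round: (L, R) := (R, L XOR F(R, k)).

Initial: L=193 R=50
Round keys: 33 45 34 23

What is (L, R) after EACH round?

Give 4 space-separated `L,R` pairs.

Answer: 50,184 184,109 109,57 57,75

Derivation:
Round 1 (k=33): L=50 R=184
Round 2 (k=45): L=184 R=109
Round 3 (k=34): L=109 R=57
Round 4 (k=23): L=57 R=75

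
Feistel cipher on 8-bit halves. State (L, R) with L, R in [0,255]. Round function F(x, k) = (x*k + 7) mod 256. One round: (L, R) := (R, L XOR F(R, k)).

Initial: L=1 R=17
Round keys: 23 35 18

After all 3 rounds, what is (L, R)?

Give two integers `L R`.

Round 1 (k=23): L=17 R=143
Round 2 (k=35): L=143 R=133
Round 3 (k=18): L=133 R=238

Answer: 133 238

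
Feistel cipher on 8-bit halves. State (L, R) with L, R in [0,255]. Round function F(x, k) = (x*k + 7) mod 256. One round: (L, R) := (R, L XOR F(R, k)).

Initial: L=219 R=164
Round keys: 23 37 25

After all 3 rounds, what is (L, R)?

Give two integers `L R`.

Answer: 219 114

Derivation:
Round 1 (k=23): L=164 R=24
Round 2 (k=37): L=24 R=219
Round 3 (k=25): L=219 R=114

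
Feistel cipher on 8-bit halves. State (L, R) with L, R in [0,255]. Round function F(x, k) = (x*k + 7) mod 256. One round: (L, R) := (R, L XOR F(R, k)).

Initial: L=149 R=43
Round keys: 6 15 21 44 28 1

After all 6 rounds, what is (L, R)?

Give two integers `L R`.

Round 1 (k=6): L=43 R=156
Round 2 (k=15): L=156 R=0
Round 3 (k=21): L=0 R=155
Round 4 (k=44): L=155 R=171
Round 5 (k=28): L=171 R=32
Round 6 (k=1): L=32 R=140

Answer: 32 140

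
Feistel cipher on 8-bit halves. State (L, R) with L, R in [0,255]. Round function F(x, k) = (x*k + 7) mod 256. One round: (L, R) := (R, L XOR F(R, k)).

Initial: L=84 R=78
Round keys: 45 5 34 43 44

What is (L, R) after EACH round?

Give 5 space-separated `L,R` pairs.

Answer: 78,233 233,218 218,18 18,215 215,233

Derivation:
Round 1 (k=45): L=78 R=233
Round 2 (k=5): L=233 R=218
Round 3 (k=34): L=218 R=18
Round 4 (k=43): L=18 R=215
Round 5 (k=44): L=215 R=233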